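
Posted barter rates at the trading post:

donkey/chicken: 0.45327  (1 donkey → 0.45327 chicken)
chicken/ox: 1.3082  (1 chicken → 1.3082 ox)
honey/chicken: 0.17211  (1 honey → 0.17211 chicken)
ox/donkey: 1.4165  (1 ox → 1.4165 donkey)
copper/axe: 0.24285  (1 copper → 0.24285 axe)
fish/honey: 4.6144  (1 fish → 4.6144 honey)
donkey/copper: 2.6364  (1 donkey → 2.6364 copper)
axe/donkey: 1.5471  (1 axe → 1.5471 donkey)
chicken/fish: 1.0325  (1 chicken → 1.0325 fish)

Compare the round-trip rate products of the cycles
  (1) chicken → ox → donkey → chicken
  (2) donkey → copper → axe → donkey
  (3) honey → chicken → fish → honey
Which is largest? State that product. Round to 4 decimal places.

(1) 1.3082 × 1.4165 × 0.45327 = 0.83994
(2) 2.6364 × 0.24285 × 1.5471 = 0.99053
(3) 0.17211 × 1.0325 × 4.6144 = 0.82000
Highest is cycle (2) at 0.9905 (≤1, no arbitrage).

0.9905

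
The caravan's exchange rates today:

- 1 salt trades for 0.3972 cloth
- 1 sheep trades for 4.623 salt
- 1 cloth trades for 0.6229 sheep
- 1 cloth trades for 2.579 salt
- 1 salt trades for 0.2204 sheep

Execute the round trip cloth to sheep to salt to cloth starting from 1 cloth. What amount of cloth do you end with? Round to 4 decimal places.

1.1438

1 cloth × 0.6229 = 0.6229 sheep
0.6229 sheep × 4.623 = 2.8796667 salt
2.8796667 salt × 0.3972 = 1.14380361324 cloth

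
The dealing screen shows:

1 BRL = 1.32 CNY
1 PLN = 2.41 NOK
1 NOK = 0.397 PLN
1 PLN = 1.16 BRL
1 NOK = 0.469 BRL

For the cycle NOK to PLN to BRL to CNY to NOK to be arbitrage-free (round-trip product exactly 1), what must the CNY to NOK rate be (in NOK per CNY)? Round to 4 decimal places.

Known legs of the cycle: 0.397 × 1.16 × 1.32 = 0.6078864
For no arbitrage the full-cycle product must be 1, so the missing rate is 1 / 0.6078864 ≈ 1.645044.

1.6450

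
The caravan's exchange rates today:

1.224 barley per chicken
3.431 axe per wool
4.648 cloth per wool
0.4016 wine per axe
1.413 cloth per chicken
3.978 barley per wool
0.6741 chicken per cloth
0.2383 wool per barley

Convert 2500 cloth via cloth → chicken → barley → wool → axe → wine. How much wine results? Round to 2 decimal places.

2500 cloth × 0.6741 = 1685.25 chicken
1685.25 chicken × 1.224 = 2062.746 barley
2062.746 barley × 0.2383 = 491.5523718 wool
491.5523718 wool × 3.431 = 1686.5161876458 axe
1686.5161876458 axe × 0.4016 = 677.30490095855328 wine

677.30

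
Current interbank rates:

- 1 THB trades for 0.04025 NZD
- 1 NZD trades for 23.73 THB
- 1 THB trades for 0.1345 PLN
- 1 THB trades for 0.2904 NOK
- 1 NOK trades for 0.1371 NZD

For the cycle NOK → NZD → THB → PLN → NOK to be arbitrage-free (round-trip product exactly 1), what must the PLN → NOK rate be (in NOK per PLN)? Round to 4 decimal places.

2.2853

Known legs of the cycle: 0.1371 × 23.73 × 0.1345 = 0.4375800135
For no arbitrage the full-cycle product must be 1, so the missing rate is 1 / 0.4375800135 ≈ 2.285296.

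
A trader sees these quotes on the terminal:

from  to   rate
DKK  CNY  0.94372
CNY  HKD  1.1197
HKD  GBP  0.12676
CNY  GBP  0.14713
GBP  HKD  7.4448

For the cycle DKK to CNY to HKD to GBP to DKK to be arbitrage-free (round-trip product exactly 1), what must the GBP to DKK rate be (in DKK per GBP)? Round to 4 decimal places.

7.4657

Known legs of the cycle: 0.94372 × 1.1197 × 0.12676 = 0.13394517307984
For no arbitrage the full-cycle product must be 1, so the missing rate is 1 / 0.13394517307984 ≈ 7.465741.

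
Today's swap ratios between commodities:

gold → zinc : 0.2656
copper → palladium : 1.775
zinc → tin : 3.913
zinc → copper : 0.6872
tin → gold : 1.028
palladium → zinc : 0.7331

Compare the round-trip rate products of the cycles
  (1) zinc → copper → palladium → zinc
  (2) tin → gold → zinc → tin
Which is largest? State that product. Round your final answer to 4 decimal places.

1.0684

(1) 0.6872 × 1.775 × 0.7331 = 0.89422
(2) 1.028 × 0.2656 × 3.913 = 1.06839
Highest is cycle (2) at 1.0684 (>1, arbitrage).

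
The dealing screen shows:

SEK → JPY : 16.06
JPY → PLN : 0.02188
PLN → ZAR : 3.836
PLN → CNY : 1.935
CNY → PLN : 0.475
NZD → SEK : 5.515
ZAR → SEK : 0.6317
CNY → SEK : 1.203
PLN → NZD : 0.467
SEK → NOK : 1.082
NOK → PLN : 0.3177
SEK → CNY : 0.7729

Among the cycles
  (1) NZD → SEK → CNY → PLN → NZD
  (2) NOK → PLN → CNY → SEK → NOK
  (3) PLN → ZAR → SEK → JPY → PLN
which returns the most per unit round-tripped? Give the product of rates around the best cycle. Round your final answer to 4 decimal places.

0.9455

(1) 5.515 × 0.7729 × 0.475 × 0.467 = 0.94554
(2) 0.3177 × 1.935 × 1.203 × 1.082 = 0.80019
(3) 3.836 × 0.6317 × 16.06 × 0.02188 = 0.85150
Highest is cycle (1) at 0.9455 (≤1, no arbitrage).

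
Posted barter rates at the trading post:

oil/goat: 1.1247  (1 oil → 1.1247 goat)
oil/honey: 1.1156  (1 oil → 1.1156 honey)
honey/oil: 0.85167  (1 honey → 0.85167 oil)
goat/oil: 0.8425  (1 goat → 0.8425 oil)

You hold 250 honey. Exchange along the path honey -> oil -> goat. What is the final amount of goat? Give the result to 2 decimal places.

250 honey × 0.85167 = 212.9175 oil
212.9175 oil × 1.1247 = 239.46831225 goat

239.47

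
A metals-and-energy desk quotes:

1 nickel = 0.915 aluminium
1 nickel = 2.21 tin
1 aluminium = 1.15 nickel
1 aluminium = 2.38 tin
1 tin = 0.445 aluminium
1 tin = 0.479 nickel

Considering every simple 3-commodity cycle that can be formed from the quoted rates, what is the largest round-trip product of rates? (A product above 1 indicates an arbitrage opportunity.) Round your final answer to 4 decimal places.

1.1310

nickel→tin→aluminium→nickel: 2.21 × 0.445 × 1.15 = 1.13097
nickel→aluminium→tin→nickel: 0.915 × 2.38 × 0.479 = 1.04312
Maximum is nickel→tin→aluminium→nickel at 1.1310; arbitrage exists.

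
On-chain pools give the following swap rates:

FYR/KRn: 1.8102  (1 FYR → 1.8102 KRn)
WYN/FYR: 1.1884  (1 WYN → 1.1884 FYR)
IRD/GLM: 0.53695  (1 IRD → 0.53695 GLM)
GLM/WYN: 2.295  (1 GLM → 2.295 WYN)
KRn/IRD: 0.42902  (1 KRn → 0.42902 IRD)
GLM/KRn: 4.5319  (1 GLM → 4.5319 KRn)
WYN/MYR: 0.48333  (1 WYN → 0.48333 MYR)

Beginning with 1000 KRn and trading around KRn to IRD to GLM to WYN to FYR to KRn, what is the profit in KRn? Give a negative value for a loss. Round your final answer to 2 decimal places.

137.32

1000 KRn × 0.42902 = 429.02 IRD
429.02 IRD × 0.53695 = 230.362289 GLM
230.362289 GLM × 2.295 = 528.681453255 WYN
528.681453255 WYN × 1.1884 = 628.285039048242 FYR
628.285039048242 FYR × 1.8102 = 1137.3215776851276684 KRn
Net change: 1137.3215776851276684 − 1000 = 137.3215776851276684 KRn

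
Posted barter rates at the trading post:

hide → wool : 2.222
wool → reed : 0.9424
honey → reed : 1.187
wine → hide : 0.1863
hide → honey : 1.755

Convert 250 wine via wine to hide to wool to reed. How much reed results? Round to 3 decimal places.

250 wine × 0.1863 = 46.575 hide
46.575 hide × 2.222 = 103.48965 wool
103.48965 wool × 0.9424 = 97.52864616 reed

97.529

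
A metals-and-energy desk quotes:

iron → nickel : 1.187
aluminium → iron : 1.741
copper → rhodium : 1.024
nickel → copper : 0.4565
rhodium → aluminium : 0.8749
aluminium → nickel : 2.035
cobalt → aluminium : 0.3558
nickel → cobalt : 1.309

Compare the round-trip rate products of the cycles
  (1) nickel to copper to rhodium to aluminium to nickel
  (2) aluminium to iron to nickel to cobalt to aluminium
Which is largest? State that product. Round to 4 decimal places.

(1) 0.4565 × 1.024 × 0.8749 × 2.035 = 0.83227
(2) 1.741 × 1.187 × 1.309 × 0.3558 = 0.96249
Highest is cycle (2) at 0.9625 (≤1, no arbitrage).

0.9625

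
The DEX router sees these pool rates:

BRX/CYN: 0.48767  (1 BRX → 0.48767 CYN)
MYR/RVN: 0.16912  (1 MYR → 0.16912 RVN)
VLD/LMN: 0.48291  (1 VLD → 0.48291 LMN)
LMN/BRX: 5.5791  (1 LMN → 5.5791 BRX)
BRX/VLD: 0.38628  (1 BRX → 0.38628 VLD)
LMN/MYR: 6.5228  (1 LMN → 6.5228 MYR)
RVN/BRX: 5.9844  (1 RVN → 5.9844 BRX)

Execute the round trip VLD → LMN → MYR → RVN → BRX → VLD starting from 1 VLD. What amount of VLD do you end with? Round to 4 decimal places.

1.2315

1 VLD × 0.48291 = 0.48291 LMN
0.48291 LMN × 6.5228 = 3.149925348 MYR
3.149925348 MYR × 0.16912 = 0.53271537485376 RVN
0.53271537485376 RVN × 5.9844 = 3.187981889274841344 BRX
3.187981889274841344 BRX × 0.38628 = 1.23145364418908571436032 VLD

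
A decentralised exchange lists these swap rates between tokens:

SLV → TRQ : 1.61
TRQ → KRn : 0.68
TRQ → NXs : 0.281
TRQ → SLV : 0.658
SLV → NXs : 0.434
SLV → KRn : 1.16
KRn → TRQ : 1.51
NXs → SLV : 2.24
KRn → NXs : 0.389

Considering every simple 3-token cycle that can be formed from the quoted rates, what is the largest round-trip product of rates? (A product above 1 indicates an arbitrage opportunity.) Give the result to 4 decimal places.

1.1526

SLV→KRn→TRQ→SLV: 1.16 × 1.51 × 0.658 = 1.15255
NXs→SLV→TRQ→NXs: 2.24 × 1.61 × 0.281 = 1.01340
NXs→SLV→KRn→NXs: 2.24 × 1.16 × 0.389 = 1.01078
Maximum is SLV→KRn→TRQ→SLV at 1.1526; arbitrage exists.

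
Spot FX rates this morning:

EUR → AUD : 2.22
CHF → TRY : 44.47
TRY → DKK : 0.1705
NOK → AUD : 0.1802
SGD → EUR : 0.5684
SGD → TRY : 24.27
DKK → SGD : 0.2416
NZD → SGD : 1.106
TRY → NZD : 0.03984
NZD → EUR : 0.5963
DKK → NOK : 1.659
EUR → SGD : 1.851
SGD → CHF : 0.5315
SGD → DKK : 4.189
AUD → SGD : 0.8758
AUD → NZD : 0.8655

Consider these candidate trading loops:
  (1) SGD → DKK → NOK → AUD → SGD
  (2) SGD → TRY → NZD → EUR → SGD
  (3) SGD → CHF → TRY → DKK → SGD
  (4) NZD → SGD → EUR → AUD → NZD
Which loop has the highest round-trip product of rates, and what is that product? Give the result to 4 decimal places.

1.2079

(1) 4.189 × 1.659 × 0.1802 × 0.8758 = 1.09677
(2) 24.27 × 0.03984 × 0.5963 × 1.851 = 1.06724
(3) 0.5315 × 44.47 × 0.1705 × 0.2416 = 0.97362
(4) 1.106 × 0.5684 × 2.22 × 0.8655 = 1.20790
Highest is cycle (4) at 1.2079 (>1, arbitrage).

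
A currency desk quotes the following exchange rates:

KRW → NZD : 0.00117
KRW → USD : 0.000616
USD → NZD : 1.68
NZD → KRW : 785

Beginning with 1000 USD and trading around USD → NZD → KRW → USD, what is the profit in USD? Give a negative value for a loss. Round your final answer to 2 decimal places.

-187.62

1000 USD × 1.68 = 1680 NZD
1680 NZD × 785 = 1318800 KRW
1318800 KRW × 0.000616 = 812.3808 USD
Net change: 812.3808 − 1000 = -187.6192 USD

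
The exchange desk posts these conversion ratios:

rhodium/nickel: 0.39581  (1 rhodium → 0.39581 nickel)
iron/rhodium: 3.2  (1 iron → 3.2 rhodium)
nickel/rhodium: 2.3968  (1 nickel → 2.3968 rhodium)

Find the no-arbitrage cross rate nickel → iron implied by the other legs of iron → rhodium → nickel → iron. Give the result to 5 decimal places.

Known legs of the cycle: 3.2 × 0.39581 = 1.266592
For no arbitrage the full-cycle product must be 1, so the missing rate is 1 / 1.266592 ≈ 0.7895202.

0.78952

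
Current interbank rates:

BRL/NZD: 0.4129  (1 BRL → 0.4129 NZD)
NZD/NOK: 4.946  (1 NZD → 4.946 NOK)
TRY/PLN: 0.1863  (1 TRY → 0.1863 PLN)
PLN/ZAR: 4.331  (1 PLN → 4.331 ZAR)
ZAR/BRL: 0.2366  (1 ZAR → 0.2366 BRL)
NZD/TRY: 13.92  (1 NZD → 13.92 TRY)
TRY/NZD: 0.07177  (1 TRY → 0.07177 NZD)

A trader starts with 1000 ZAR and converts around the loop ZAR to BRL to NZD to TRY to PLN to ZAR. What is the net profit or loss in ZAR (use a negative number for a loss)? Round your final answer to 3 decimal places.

97.236

1000 ZAR × 0.2366 = 236.6 BRL
236.6 BRL × 0.4129 = 97.69214 NZD
97.69214 NZD × 13.92 = 1359.8745888 TRY
1359.8745888 TRY × 0.1863 = 253.34463589344 PLN
253.34463589344 PLN × 4.331 = 1097.23561805448864 ZAR
Net change: 1097.23561805448864 − 1000 = 97.23561805448864 ZAR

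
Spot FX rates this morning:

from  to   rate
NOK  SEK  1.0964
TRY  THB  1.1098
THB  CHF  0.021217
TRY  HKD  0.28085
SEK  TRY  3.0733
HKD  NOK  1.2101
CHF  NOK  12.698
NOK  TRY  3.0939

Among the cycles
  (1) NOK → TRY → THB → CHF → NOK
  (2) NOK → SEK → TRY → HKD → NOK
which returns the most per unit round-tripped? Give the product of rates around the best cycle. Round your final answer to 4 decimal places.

(1) 3.0939 × 1.1098 × 0.021217 × 12.698 = 0.92506
(2) 1.0964 × 3.0733 × 0.28085 × 1.2101 = 1.14517
Highest is cycle (2) at 1.1452 (>1, arbitrage).

1.1452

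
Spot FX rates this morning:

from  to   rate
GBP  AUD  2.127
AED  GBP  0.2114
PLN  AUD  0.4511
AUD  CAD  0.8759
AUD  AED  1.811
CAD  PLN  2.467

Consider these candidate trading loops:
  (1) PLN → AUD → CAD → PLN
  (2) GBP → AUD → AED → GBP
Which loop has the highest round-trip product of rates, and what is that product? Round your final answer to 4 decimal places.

0.9748

(1) 0.4511 × 0.8759 × 2.467 = 0.97476
(2) 2.127 × 1.811 × 0.2114 = 0.81431
Highest is cycle (1) at 0.9748 (≤1, no arbitrage).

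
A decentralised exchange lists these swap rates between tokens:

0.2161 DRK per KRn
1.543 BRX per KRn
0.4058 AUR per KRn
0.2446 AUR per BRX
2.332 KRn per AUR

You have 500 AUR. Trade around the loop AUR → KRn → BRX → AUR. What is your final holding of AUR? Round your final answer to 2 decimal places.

440.07

500 AUR × 2.332 = 1166 KRn
1166 KRn × 1.543 = 1799.138 BRX
1799.138 BRX × 0.2446 = 440.0691548 AUR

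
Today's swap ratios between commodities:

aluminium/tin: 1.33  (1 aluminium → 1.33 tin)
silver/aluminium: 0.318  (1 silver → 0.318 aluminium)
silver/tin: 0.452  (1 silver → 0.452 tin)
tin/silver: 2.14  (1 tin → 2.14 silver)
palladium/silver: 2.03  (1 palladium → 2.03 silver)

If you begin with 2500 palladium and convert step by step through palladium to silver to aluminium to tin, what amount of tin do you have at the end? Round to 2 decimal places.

2500 palladium × 2.03 = 5075 silver
5075 silver × 0.318 = 1613.85 aluminium
1613.85 aluminium × 1.33 = 2146.4205 tin

2146.42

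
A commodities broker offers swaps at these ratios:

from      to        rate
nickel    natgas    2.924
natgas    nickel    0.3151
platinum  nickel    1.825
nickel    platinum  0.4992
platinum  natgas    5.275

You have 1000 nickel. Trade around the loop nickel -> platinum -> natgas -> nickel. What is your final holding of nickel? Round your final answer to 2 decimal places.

1000 nickel × 0.4992 = 499.2 platinum
499.2 platinum × 5.275 = 2633.28 natgas
2633.28 natgas × 0.3151 = 829.746528 nickel

829.75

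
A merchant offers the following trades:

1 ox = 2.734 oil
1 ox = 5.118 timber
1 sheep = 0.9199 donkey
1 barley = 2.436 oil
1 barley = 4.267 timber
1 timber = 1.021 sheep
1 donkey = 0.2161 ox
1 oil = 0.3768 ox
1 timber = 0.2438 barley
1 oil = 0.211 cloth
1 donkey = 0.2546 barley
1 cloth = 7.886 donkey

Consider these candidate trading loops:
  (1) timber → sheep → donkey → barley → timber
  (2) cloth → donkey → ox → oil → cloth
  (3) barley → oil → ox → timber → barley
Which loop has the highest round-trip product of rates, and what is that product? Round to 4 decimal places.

(1) 1.021 × 0.9199 × 0.2546 × 4.267 = 1.02035
(2) 7.886 × 0.2161 × 2.734 × 0.211 = 0.98309
(3) 2.436 × 0.3768 × 5.118 × 0.2438 = 1.14531
Highest is cycle (3) at 1.1453 (>1, arbitrage).

1.1453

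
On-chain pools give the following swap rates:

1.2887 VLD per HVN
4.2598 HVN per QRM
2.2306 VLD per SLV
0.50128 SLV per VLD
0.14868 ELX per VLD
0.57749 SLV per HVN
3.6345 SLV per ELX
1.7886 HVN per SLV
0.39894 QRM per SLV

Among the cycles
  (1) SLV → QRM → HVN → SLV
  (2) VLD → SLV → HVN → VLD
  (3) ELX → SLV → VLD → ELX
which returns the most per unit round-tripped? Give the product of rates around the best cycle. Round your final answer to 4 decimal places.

(1) 0.39894 × 4.2598 × 0.57749 = 0.98139
(2) 0.50128 × 1.7886 × 1.2887 = 1.15543
(3) 3.6345 × 2.2306 × 0.14868 = 1.20537
Highest is cycle (3) at 1.2054 (>1, arbitrage).

1.2054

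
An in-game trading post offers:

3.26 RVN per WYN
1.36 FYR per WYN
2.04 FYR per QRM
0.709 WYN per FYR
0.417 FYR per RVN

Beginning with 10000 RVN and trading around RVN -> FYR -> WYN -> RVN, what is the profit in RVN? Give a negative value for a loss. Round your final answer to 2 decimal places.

-361.71

10000 RVN × 0.417 = 4170 FYR
4170 FYR × 0.709 = 2956.53 WYN
2956.53 WYN × 3.26 = 9638.2878 RVN
Net change: 9638.2878 − 10000 = -361.7122 RVN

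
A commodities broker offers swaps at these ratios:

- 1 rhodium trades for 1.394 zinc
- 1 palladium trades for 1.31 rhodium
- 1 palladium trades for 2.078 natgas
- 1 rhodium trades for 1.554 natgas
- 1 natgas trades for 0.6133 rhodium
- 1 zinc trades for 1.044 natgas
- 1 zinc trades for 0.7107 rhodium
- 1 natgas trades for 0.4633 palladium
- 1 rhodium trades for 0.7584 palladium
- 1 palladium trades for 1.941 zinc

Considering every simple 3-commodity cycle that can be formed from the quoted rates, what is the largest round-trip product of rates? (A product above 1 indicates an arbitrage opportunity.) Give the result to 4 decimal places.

1.0462

rhodium→palladium→zinc→rhodium: 0.7584 × 1.941 × 0.7107 = 1.04619
rhodium→palladium→natgas→rhodium: 0.7584 × 2.078 × 0.6133 = 0.96653
rhodium→natgas→palladium→rhodium: 1.554 × 0.4633 × 1.31 = 0.94316
zinc→natgas→palladium→zinc: 1.044 × 0.4633 × 1.941 = 0.93883
rhodium→zinc→natgas→rhodium: 1.394 × 1.044 × 0.6133 = 0.89256
Maximum is rhodium→palladium→zinc→rhodium at 1.0462; arbitrage exists.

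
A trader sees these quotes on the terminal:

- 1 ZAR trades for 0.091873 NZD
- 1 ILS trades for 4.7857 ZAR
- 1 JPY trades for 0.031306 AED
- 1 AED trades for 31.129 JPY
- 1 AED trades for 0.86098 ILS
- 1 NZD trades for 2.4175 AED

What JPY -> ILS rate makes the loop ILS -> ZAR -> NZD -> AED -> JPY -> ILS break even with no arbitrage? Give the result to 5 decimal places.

Known legs of the cycle: 4.7857 × 0.091873 × 2.4175 × 31.129 = 33.08758125237965575
For no arbitrage the full-cycle product must be 1, so the missing rate is 1 / 33.08758125237965575 ≈ 0.0302228.

0.03022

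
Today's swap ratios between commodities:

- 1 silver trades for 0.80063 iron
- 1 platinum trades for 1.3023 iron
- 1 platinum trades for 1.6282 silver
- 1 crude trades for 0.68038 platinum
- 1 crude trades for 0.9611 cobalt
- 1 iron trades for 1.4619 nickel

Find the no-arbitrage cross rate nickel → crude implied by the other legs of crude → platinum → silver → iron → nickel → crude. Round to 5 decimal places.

0.77124

Known legs of the cycle: 0.68038 × 1.6282 × 0.80063 × 1.4619 = 1.296608351866371852
For no arbitrage the full-cycle product must be 1, so the missing rate is 1 / 1.296608351866371852 ≈ 0.7712429.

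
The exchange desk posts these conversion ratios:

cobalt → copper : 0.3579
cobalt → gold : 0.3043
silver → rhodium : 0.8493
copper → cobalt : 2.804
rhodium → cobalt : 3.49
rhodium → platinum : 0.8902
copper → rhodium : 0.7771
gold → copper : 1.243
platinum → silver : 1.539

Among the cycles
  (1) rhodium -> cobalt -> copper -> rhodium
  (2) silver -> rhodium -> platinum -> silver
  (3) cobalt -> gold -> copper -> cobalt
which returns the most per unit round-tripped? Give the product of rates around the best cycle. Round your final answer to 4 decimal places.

(1) 3.49 × 0.3579 × 0.7771 = 0.97065
(2) 0.8493 × 0.8902 × 1.539 = 1.16356
(3) 0.3043 × 1.243 × 2.804 = 1.06060
Highest is cycle (2) at 1.1636 (>1, arbitrage).

1.1636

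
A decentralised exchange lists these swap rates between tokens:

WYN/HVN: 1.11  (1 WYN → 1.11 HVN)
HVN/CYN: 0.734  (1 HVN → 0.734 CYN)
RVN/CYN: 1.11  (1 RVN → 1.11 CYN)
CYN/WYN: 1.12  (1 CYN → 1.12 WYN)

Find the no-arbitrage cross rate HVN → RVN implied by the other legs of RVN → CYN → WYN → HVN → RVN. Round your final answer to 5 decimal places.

0.72466

Known legs of the cycle: 1.11 × 1.12 × 1.11 = 1.379952
For no arbitrage the full-cycle product must be 1, so the missing rate is 1 / 1.379952 ≈ 0.7246629.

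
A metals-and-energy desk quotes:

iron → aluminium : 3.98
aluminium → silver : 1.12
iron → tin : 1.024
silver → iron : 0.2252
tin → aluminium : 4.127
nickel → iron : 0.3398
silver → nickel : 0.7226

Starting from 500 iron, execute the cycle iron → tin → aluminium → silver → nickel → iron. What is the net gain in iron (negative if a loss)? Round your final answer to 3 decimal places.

81.091

500 iron × 1.024 = 512 tin
512 tin × 4.127 = 2113.024 aluminium
2113.024 aluminium × 1.12 = 2366.58688 silver
2366.58688 silver × 0.7226 = 1710.095679488 nickel
1710.095679488 nickel × 0.3398 = 581.0905118900224 iron
Net change: 581.0905118900224 − 500 = 81.0905118900224 iron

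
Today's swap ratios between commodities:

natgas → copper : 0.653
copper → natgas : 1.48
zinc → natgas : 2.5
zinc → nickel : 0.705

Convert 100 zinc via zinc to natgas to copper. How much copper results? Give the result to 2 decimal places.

100 zinc × 2.5 = 250 natgas
250 natgas × 0.653 = 163.25 copper

163.25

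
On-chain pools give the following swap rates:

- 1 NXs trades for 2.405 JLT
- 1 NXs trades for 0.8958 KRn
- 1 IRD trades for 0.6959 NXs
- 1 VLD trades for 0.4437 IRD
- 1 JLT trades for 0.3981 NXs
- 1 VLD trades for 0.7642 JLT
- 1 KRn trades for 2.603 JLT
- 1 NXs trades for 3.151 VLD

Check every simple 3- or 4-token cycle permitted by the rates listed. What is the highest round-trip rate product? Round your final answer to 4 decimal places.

0.9729

NXs→VLD→IRD→NXs: 3.151 × 0.4437 × 0.6959 = 0.97294
NXs→VLD→JLT→NXs: 3.151 × 0.7642 × 0.3981 = 0.95862
NXs→KRn→JLT→NXs: 0.8958 × 2.603 × 0.3981 = 0.92828
Maximum is NXs→VLD→IRD→NXs at 0.9729; no arbitrage — every cycle loses value.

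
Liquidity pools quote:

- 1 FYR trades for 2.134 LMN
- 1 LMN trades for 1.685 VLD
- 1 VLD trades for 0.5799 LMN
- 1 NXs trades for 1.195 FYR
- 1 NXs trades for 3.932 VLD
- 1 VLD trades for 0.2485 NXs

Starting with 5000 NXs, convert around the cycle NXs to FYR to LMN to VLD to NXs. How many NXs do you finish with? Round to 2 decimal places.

5000 NXs × 1.195 = 5975 FYR
5975 FYR × 2.134 = 12750.65 LMN
12750.65 LMN × 1.685 = 21484.84525 VLD
21484.84525 VLD × 0.2485 = 5338.984044625 NXs

5338.98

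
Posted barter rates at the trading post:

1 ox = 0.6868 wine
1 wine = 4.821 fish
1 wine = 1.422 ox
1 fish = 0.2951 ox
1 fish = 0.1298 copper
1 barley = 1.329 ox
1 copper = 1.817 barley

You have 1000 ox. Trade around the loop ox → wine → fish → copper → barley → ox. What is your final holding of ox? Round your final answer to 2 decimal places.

1000 ox × 0.6868 = 686.8 wine
686.8 wine × 4.821 = 3311.0628 fish
3311.0628 fish × 0.1298 = 429.77595144 copper
429.77595144 copper × 1.817 = 780.90290376648 barley
780.90290376648 barley × 1.329 = 1037.81995910565192 ox

1037.82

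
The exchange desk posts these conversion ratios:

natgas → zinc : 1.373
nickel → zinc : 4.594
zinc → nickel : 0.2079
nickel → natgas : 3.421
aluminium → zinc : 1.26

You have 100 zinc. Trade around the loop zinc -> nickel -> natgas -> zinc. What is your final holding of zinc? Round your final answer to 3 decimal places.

100 zinc × 0.2079 = 20.79 nickel
20.79 nickel × 3.421 = 71.12259 natgas
71.12259 natgas × 1.373 = 97.65131607 zinc

97.651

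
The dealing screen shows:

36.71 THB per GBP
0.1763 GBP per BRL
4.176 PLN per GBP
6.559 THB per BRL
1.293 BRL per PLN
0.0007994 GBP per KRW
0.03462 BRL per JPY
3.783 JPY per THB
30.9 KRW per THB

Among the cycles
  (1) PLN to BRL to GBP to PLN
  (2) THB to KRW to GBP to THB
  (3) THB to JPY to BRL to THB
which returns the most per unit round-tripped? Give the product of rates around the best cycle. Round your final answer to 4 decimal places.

(1) 1.293 × 0.1763 × 4.176 = 0.95194
(2) 30.9 × 0.0007994 × 36.71 = 0.90679
(3) 3.783 × 0.03462 × 6.559 = 0.85902
Highest is cycle (1) at 0.9519 (≤1, no arbitrage).

0.9519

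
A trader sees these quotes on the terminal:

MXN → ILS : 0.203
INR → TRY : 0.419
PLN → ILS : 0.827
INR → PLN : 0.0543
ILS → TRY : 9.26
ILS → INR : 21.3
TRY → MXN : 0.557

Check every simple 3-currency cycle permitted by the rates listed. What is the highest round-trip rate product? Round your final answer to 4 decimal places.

TRY→MXN→ILS→TRY: 0.557 × 0.203 × 9.26 = 1.04704
INR→PLN→ILS→INR: 0.0543 × 0.827 × 21.3 = 0.95650
Maximum is TRY→MXN→ILS→TRY at 1.0470; arbitrage exists.

1.0470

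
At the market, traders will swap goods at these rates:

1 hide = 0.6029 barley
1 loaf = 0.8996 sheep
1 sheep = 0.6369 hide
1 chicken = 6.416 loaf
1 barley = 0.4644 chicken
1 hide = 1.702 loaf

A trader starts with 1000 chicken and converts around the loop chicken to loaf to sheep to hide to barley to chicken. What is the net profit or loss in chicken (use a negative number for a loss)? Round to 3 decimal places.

1000 chicken × 6.416 = 6416 loaf
6416 loaf × 0.8996 = 5771.8336 sheep
5771.8336 sheep × 0.6369 = 3676.08081984 hide
3676.08081984 hide × 0.6029 = 2216.309126281536 barley
2216.309126281536 barley × 0.4644 = 1029.2539582451453184 chicken
Net change: 1029.2539582451453184 − 1000 = 29.2539582451453184 chicken

29.254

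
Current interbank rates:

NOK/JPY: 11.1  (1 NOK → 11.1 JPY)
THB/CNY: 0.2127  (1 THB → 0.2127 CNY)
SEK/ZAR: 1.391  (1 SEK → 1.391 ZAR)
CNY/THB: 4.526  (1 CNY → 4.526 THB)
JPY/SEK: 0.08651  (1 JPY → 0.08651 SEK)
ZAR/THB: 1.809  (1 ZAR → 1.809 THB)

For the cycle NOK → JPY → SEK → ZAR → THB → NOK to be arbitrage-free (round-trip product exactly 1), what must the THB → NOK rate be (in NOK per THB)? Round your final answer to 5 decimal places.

0.41385

Known legs of the cycle: 11.1 × 0.08651 × 1.391 × 1.809 = 2.416322999259
For no arbitrage the full-cycle product must be 1, so the missing rate is 1 / 2.416322999259 ≈ 0.4138520.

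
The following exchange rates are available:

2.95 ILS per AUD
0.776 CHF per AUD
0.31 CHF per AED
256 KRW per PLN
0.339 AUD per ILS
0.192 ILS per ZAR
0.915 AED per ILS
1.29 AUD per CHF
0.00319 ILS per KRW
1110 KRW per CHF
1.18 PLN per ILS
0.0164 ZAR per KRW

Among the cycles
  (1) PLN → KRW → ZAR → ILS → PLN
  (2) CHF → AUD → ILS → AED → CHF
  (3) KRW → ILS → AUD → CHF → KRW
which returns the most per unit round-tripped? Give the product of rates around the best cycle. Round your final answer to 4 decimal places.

(1) 256 × 0.0164 × 0.192 × 1.18 = 0.95119
(2) 1.29 × 2.95 × 0.915 × 0.31 = 1.07943
(3) 0.00319 × 0.339 × 0.776 × 1110 = 0.93148
Highest is cycle (2) at 1.0794 (>1, arbitrage).

1.0794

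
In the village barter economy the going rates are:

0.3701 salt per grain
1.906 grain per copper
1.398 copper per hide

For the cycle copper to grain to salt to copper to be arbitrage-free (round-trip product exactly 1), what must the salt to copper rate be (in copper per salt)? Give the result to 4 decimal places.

1.4176

Known legs of the cycle: 1.906 × 0.3701 = 0.7054106
For no arbitrage the full-cycle product must be 1, so the missing rate is 1 / 0.7054106 ≈ 1.417614.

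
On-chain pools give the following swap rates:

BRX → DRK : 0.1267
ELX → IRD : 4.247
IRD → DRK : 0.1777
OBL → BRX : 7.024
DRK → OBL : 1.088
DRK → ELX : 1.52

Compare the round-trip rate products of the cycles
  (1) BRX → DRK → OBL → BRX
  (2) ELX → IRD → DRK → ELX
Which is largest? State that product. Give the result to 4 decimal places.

(1) 0.1267 × 1.088 × 7.024 = 0.96826
(2) 4.247 × 0.1777 × 1.52 = 1.14713
Highest is cycle (2) at 1.1471 (>1, arbitrage).

1.1471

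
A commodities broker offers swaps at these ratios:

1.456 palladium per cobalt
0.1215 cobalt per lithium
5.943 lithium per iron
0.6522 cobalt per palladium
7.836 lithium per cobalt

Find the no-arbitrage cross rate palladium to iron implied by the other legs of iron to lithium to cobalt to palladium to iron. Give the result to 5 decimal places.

0.95117

Known legs of the cycle: 5.943 × 0.1215 × 1.456 = 1.051340472
For no arbitrage the full-cycle product must be 1, so the missing rate is 1 / 1.051340472 ≈ 0.9511667.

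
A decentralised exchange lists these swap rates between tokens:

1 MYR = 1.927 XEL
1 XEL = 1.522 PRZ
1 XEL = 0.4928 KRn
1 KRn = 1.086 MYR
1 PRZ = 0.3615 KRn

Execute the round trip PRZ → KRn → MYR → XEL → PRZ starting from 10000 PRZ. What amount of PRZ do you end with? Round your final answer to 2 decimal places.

10000 PRZ × 0.3615 = 3615 KRn
3615 KRn × 1.086 = 3925.89 MYR
3925.89 MYR × 1.927 = 7565.19003 XEL
7565.19003 XEL × 1.522 = 11514.21922566 PRZ

11514.22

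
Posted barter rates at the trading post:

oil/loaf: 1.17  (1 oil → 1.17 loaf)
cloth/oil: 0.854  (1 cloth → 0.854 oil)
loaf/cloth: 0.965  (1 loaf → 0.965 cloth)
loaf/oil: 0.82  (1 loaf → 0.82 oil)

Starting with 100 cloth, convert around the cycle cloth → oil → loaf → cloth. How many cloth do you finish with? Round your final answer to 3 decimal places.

100 cloth × 0.854 = 85.4 oil
85.4 oil × 1.17 = 99.918 loaf
99.918 loaf × 0.965 = 96.42087 cloth

96.421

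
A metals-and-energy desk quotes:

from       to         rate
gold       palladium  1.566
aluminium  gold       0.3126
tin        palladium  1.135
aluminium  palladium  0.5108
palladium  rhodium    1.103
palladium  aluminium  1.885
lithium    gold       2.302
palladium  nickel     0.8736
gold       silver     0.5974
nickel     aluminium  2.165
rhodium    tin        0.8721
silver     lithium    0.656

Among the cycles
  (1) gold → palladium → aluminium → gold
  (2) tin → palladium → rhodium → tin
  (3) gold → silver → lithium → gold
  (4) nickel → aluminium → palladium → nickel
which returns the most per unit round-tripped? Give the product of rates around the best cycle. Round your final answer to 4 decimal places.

1.0918

(1) 1.566 × 1.885 × 0.3126 = 0.92277
(2) 1.135 × 1.103 × 0.8721 = 1.09179
(3) 0.5974 × 0.656 × 2.302 = 0.90214
(4) 2.165 × 0.5108 × 0.8736 = 0.96610
Highest is cycle (2) at 1.0918 (>1, arbitrage).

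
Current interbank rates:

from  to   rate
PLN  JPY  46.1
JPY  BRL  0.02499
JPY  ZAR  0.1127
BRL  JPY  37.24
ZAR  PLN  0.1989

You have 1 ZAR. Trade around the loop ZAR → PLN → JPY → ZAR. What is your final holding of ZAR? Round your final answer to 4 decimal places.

1.0334

1 ZAR × 0.1989 = 0.1989 PLN
0.1989 PLN × 46.1 = 9.16929 JPY
9.16929 JPY × 0.1127 = 1.033378983 ZAR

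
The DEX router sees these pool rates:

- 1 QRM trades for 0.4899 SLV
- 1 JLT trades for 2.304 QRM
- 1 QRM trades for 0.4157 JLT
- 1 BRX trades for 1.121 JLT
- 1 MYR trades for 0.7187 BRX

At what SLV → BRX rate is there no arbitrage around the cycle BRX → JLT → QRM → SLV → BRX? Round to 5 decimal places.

0.79032

Known legs of the cycle: 1.121 × 2.304 × 0.4899 = 1.2653058816
For no arbitrage the full-cycle product must be 1, so the missing rate is 1 / 1.2653058816 ≈ 0.7903227.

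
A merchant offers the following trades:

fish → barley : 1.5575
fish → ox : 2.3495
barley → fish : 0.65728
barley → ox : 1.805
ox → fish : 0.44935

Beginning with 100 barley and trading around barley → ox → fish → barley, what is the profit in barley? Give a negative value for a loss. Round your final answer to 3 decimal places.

100 barley × 1.805 = 180.5 ox
180.5 ox × 0.44935 = 81.107675 fish
81.107675 fish × 1.5575 = 126.3252038125 barley
Net change: 126.3252038125 − 100 = 26.3252038125 barley

26.325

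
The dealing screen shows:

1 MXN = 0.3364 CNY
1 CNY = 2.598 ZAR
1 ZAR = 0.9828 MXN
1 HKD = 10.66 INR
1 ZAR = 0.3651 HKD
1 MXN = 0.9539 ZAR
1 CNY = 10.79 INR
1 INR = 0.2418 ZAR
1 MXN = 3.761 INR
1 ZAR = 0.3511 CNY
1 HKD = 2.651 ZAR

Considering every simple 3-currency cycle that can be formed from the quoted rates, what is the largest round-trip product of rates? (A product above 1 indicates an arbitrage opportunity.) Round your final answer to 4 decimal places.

0.9411

HKD→INR→ZAR→HKD: 10.66 × 0.2418 × 0.3651 = 0.94108
CNY→INR→ZAR→CNY: 10.79 × 0.2418 × 0.3511 = 0.91603
INR→ZAR→MXN→INR: 0.2418 × 0.9828 × 3.761 = 0.89377
CNY→ZAR→MXN→CNY: 2.598 × 0.9828 × 0.3364 = 0.85893
Maximum is HKD→INR→ZAR→HKD at 0.9411; no arbitrage — every cycle loses value.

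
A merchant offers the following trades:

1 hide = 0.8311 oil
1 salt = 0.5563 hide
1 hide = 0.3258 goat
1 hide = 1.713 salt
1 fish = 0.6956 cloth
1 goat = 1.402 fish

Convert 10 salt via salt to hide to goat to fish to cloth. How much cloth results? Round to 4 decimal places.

10 salt × 0.5563 = 5.563 hide
5.563 hide × 0.3258 = 1.8124254 goat
1.8124254 goat × 1.402 = 2.5410204108 fish
2.5410204108 fish × 0.6956 = 1.76753379775248 cloth

1.7675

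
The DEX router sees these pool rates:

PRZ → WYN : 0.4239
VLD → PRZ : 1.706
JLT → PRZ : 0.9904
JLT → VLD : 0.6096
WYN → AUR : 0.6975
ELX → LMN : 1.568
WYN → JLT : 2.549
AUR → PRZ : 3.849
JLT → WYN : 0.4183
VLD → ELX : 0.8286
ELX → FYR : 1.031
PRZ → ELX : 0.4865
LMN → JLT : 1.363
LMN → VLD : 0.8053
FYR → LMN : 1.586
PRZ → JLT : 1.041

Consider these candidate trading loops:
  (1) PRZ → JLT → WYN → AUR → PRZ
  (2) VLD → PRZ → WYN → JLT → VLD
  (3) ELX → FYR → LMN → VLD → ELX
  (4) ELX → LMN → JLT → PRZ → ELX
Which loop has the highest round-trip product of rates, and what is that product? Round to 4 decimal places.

(1) 1.041 × 0.4183 × 0.6975 × 3.849 = 1.16904
(2) 1.706 × 0.4239 × 2.549 × 0.6096 = 1.12372
(3) 1.031 × 1.586 × 0.8053 × 0.8286 = 1.09110
(4) 1.568 × 1.363 × 0.9904 × 0.4865 = 1.02976
Highest is cycle (1) at 1.1690 (>1, arbitrage).

1.1690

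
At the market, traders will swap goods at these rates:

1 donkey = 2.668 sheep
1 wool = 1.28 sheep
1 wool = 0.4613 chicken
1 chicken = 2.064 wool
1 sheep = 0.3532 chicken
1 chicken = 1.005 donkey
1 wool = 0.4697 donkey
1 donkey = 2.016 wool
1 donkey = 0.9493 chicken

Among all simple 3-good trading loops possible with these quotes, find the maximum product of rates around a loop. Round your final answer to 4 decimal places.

0.9470

chicken→donkey→sheep→chicken: 1.005 × 2.668 × 0.3532 = 0.94705
chicken→donkey→wool→chicken: 1.005 × 2.016 × 0.4613 = 0.93463
chicken→wool→sheep→chicken: 2.064 × 1.28 × 0.3532 = 0.93313
chicken→wool→donkey→chicken: 2.064 × 0.4697 × 0.9493 = 0.92031
Maximum is chicken→donkey→sheep→chicken at 0.9470; no arbitrage — every cycle loses value.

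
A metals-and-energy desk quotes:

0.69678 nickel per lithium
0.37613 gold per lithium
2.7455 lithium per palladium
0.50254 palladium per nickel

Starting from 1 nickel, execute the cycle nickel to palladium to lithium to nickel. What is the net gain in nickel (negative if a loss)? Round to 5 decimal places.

-0.03864

1 nickel × 0.50254 = 0.50254 palladium
0.50254 palladium × 2.7455 = 1.37972357 lithium
1.37972357 lithium × 0.69678 = 0.9613637891046 nickel
Net change: 0.9613637891046 − 1 = -0.0386362108954 nickel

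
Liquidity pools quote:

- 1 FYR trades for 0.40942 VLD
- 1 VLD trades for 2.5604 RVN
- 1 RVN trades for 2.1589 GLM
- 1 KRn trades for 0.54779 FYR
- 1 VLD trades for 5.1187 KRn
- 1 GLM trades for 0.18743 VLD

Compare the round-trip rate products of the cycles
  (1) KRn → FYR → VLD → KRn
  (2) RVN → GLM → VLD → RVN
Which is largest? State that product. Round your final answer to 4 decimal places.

(1) 0.54779 × 0.40942 × 5.1187 = 1.14800
(2) 2.1589 × 0.18743 × 2.5604 = 1.03605
Highest is cycle (1) at 1.1480 (>1, arbitrage).

1.1480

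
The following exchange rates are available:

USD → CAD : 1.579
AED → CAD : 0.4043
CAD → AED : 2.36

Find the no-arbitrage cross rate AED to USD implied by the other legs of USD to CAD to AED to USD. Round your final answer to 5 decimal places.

0.26835

Known legs of the cycle: 1.579 × 2.36 = 3.72644
For no arbitrage the full-cycle product must be 1, so the missing rate is 1 / 3.72644 ≈ 0.2683526.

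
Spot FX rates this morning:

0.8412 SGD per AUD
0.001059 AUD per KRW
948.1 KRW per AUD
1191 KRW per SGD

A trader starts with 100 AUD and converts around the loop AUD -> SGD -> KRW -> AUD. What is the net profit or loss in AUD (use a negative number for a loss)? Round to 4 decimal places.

6.0979

100 AUD × 0.8412 = 84.12 SGD
84.12 SGD × 1191 = 100186.92 KRW
100186.92 KRW × 0.001059 = 106.09794828 AUD
Net change: 106.09794828 − 100 = 6.09794828 AUD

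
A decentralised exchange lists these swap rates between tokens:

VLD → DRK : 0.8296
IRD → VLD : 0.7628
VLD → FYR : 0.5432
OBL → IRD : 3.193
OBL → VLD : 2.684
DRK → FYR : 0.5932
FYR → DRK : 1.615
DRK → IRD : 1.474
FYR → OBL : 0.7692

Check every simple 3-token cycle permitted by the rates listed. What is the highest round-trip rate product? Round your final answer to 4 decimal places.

1.1215

FYR→OBL→VLD→FYR: 0.7692 × 2.684 × 0.5432 = 1.12145
DRK→IRD→VLD→DRK: 1.474 × 0.7628 × 0.8296 = 0.93278
Maximum is FYR→OBL→VLD→FYR at 1.1215; arbitrage exists.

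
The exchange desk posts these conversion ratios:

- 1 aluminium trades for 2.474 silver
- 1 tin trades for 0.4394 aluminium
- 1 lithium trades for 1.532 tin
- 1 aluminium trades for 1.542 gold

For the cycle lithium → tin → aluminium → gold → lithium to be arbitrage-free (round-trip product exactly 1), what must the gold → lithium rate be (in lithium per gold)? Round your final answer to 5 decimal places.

Known legs of the cycle: 1.532 × 0.4394 × 1.542 = 1.0380139536
For no arbitrage the full-cycle product must be 1, so the missing rate is 1 / 1.0380139536 ≈ 0.9633782.

0.96338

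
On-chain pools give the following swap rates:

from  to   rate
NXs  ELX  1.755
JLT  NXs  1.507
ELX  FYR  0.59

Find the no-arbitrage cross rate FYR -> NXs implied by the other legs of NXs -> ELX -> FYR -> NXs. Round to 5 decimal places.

0.96576

Known legs of the cycle: 1.755 × 0.59 = 1.03545
For no arbitrage the full-cycle product must be 1, so the missing rate is 1 / 1.03545 ≈ 0.9657637.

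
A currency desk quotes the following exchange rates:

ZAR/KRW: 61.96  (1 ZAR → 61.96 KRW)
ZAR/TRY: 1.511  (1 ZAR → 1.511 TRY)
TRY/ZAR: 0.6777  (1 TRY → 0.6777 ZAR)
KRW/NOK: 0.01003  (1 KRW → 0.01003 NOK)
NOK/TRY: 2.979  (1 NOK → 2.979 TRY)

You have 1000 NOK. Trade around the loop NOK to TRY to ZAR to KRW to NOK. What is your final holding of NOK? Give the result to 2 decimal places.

1000 NOK × 2.979 = 2979 TRY
2979 TRY × 0.6777 = 2018.8683 ZAR
2018.8683 ZAR × 61.96 = 125089.079868 KRW
125089.079868 KRW × 0.01003 = 1254.64347107604 NOK

1254.64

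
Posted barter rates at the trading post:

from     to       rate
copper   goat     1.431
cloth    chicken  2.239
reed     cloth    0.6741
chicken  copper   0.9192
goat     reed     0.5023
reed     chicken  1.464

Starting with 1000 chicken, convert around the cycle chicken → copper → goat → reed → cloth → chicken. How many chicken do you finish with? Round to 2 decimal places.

1000 chicken × 0.9192 = 919.2 copper
919.2 copper × 1.431 = 1315.3752 goat
1315.3752 goat × 0.5023 = 660.71296296 reed
660.71296296 reed × 0.6741 = 445.386608331336 cloth
445.386608331336 cloth × 2.239 = 997.220616053861304 chicken

997.22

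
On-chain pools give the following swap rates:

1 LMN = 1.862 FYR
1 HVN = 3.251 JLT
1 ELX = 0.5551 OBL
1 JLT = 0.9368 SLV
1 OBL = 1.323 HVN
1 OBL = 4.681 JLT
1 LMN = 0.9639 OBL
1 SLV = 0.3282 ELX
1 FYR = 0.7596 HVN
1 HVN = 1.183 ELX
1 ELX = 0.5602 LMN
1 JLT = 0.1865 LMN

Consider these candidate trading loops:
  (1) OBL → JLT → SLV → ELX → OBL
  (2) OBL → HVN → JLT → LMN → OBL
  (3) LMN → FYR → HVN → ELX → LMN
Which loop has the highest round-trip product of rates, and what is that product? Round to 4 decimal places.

(1) 4.681 × 0.9368 × 0.3282 × 0.5551 = 0.79891
(2) 1.323 × 3.251 × 0.1865 × 0.9639 = 0.77319
(3) 1.862 × 0.7596 × 1.183 × 0.5602 = 0.93733
Highest is cycle (3) at 0.9373 (≤1, no arbitrage).

0.9373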